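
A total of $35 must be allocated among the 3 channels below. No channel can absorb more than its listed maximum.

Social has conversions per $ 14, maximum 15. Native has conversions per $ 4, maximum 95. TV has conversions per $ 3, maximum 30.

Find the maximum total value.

Order the channels by conversions per $: Social 14 > Native 4 > TV 3.
Social: +15 to 15 (cap) — 20 left.
Native: +20 (room for 95) → 20. Pool exhausted.
Total = 14×15 + 4×20 = 290.

290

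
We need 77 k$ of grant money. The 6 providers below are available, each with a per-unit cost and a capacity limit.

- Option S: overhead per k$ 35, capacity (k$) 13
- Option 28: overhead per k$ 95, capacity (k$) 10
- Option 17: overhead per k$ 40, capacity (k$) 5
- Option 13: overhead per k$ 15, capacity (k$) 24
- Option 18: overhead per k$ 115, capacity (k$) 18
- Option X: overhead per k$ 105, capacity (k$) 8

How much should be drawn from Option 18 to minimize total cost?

17

Use providers in increasing cost order.
Option 13 at 15: take all 24 k$ → 53 still needed.
Option S (35): use full 13 → 40 k$ to go.
Option 17 (40): use full 5 → 35 k$ to go.
Option 28 at 95: take all 10 k$ → 25 still needed.
Take 8 from Option X at 105 → need 17 more.
Option 18 (115): take the remaining 17 → done.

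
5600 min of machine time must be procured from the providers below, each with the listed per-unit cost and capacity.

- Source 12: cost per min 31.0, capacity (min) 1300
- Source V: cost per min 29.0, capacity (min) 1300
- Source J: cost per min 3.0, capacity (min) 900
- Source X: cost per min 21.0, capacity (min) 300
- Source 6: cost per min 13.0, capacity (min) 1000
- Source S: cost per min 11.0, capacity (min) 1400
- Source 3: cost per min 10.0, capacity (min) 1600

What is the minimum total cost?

Cheapest first:
Source J at 3.0: take all 900 min ; 4700 still needed.
Take 1600 from Source 3 at 10.0 ; need 3100 more.
Source S (11.0): use full 1400 ; 1700 min to go.
Source 6 (13.0): use full 1000 ; 700 min to go.
Take 300 from Source X at 21.0 ; need 400 more.
Source V at 29.0: take 400 of its 1300 ; requirement met.
Source 12: unused.
Cost = 900×3.0 + 1600×10.0 + 1400×11.0 + 1000×13.0 + 300×21.0 + 400×29.0 = 65000.

65000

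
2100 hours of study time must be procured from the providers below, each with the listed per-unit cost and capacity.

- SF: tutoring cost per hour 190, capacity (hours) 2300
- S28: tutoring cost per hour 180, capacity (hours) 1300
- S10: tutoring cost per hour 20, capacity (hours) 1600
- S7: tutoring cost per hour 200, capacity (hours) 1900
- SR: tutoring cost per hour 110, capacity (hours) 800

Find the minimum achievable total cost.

Cheapest first:
S10 (20): use full 1600 → 500 hours to go.
SR at 110: take 500 of its 800 → requirement met.
S28, SF, S7: unused.
Cost = 1600×20 + 500×110 = 87000.

87000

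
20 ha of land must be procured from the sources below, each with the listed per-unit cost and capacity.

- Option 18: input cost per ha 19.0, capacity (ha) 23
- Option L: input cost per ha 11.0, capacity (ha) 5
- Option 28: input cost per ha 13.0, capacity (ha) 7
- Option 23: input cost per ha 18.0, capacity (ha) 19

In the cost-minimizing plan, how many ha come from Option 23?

Use sources in increasing cost order.
Option L (11.0): use full 5 — 15 ha to go.
Option 28 (13.0): use full 7 — 8 ha to go.
Take 8 from Option 23 at 18.0 to finish.
Option 18: unused.

8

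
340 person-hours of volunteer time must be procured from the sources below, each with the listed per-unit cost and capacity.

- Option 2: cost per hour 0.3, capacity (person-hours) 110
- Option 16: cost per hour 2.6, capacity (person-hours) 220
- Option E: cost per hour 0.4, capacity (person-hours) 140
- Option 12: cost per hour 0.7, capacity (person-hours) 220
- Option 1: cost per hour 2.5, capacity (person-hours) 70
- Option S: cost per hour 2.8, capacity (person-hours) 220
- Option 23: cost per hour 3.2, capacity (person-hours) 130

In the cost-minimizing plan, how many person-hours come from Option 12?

90

Use sources in increasing cost order.
Option 2 at 0.3: take all 110 person-hours ; 230 still needed.
Option E at 0.4: take all 140 person-hours ; 90 still needed.
Take 90 from Option 12 at 0.7 to finish.
Option 1, Option 16, Option S, Option 23: unused.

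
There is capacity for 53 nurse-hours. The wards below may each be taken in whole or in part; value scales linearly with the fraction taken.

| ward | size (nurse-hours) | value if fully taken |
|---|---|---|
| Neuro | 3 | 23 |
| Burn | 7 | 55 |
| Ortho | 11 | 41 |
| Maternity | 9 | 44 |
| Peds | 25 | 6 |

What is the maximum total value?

168.52

Best value per unit of size first: Burn 55/7≈7.86, Neuro 23/3≈7.67, Maternity 44/9≈4.89, Ortho 41/11≈3.73, Peds 6/25≈0.24.
Take all of Burn (7 nurse-hours, value 55) — 46 nurse-hours left.
Take all of Neuro (3 nurse-hours, value 23) — 43 nurse-hours left.
Take all of Maternity (9 nurse-hours, value 44) — 34 nurse-hours left.
Take all of Ortho (11 nurse-hours, value 41) — 23 nurse-hours left.
23 nurse-hours left: a 23/25 share of Peds gives 6×23/25 = 5.52.
Total value = 168.52.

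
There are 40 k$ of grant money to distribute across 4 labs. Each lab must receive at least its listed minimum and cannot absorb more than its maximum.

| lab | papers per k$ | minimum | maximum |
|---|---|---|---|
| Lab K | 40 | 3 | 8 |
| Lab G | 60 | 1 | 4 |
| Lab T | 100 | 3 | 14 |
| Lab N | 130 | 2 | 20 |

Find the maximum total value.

Meeting every minimum uses 3+1+3+2 = 9 k$, leaving 31.
Rank by papers per k$: Lab N 130 > Lab T 100 > Lab G 60 > Lab K 40.
Give Lab N 18 more to hit its cap of 20 — 13 left.
Lab T: +11 to 14 (cap) — 2 left.
Lab G has room for 3 more but only 2 remain, so it gets 3.
Total = 40×3 + 60×3 + 100×14 + 130×20 = 4300.

4300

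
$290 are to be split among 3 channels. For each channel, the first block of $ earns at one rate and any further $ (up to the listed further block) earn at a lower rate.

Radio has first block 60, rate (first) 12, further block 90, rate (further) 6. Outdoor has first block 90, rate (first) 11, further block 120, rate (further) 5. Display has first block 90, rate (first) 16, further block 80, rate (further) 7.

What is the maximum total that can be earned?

Treat each block as its own option and order by rate: Display/tier1 16 > Radio/tier1 12 > Outdoor/tier1 11 > Display/tier2 7 > Radio/tier2 6 > Outdoor/tier2 5.
Fill Display tier1 block (90 at 16) → 200 left.
Radio/tier1 (12): +60 → 140 left.
Outdoor/tier1 (11): +90 → 50 left.
Display tier2 at 7: only 50 left, fill 50.
Total = 16×90 + 12×60 + 11×90 + 7×50 = 3500.

3500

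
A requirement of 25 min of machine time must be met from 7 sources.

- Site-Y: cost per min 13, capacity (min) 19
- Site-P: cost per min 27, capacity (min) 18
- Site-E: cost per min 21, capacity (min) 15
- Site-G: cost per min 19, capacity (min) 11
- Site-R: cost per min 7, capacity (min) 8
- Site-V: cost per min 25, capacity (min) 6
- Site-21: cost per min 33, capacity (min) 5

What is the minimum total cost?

277

Fill from the cheapest source first.
Take 8 from Site-R at 7 ; need 17 more.
Site-Y (13): take the remaining 17 ; done.
Site-G, Site-E, Site-V, Site-P, Site-21: unused.
Cost = 8×7 + 17×13 = 277.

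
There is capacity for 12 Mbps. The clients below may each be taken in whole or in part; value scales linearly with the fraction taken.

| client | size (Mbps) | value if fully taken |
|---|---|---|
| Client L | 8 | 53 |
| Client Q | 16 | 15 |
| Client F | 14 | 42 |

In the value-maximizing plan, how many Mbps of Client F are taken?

4

Best value per unit of size first: Client L 53/8≈6.62, Client F 42/14≈3, Client Q 15/16≈0.938.
Client L: take in full, 8 Mbps for value 53 → 4 left.
Fill the last 4 Mbps with part of Client F: 4/14 of it earns 12.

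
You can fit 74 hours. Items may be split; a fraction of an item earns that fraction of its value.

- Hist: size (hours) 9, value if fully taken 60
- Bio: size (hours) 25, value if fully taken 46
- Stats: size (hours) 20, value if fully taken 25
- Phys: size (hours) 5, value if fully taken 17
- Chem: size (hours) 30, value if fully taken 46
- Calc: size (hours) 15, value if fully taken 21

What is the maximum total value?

176

Best value per unit of size first: Hist 60/9≈6.67, Phys 17/5≈3.4, Bio 46/25≈1.84, Chem 46/30≈1.53, Calc 21/15≈1.4, Stats 25/20≈1.25.
Take all of Hist (9 hours, value 60) — 65 hours left.
Take all of Phys (5 hours, value 17) — 60 hours left.
All 25 hours of Bio fit (value 46) — 35 remain.
Take all of Chem (30 hours, value 46) — 5 hours left.
Fill the last 5 hours with part of Calc: 5/15 of it earns 7.
Total value = 176.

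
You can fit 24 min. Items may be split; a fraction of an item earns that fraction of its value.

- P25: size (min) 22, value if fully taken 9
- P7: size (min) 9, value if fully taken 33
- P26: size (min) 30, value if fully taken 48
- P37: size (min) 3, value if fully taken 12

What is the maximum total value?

64.2

Rank by value-to-size ratio: P37 12/3≈4, P7 33/9≈3.67, P26 48/30≈1.6, P25 9/22≈0.409.
P37: take in full, 3 min for value 12 → 21 left.
P7: take in full, 9 min for value 33 → 12 left.
Fill the last 12 min with part of P26: 12/30 of it earns 19.2.
Total value = 64.2.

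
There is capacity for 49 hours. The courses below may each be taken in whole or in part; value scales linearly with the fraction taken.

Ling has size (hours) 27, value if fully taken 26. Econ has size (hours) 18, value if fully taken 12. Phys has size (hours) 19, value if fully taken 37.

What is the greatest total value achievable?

Best value per unit of size first: Phys 37/19≈1.95, Ling 26/27≈0.963, Econ 12/18≈0.667.
All 19 hours of Phys fit (value 37) — 30 remain.
All 27 hours of Ling fit (value 26) — 3 remain.
Only 3 hours remain; take 3/18 of Econ for value 12×3/18 = 2.
Total value = 65.

65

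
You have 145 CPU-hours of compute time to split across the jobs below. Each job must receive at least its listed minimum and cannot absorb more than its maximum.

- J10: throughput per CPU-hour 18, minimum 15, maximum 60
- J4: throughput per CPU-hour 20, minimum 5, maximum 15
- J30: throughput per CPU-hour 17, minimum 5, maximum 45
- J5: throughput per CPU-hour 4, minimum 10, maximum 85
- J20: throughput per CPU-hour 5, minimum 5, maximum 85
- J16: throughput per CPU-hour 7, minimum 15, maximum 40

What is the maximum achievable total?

Meeting every minimum uses 15+5+5+10+5+15 = 55 CPU-hours, leaving 90.
Rank by throughput per CPU-hour: J4 20 > J10 18 > J30 17 > J16 7 > J20 5 > J5 4.
J4: +10 to 15 (cap) ; 80 left.
J10 takes 45 more to reach its cap of 60 ; 35 left.
J30: +35 (room for 40) → 40. Pool exhausted.
Total = 18×60 + 20×15 + 17×40 + 4×10 + 5×5 + 7×15 = 2230.

2230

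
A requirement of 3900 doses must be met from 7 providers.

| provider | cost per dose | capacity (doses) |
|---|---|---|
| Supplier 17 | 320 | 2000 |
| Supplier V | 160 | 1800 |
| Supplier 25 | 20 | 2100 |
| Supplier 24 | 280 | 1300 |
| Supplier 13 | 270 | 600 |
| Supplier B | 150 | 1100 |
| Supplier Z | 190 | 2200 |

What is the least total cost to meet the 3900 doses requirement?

319000

Fill from the cheapest provider first.
Supplier 25 (20): use full 2100 ; 1800 doses to go.
Take 1100 from Supplier B at 150 ; need 700 more.
Supplier V (160): take the remaining 700 ; done.
Supplier Z, Supplier 13, Supplier 24, Supplier 17: unused.
Cost = 2100×20 + 1100×150 + 700×160 = 319000.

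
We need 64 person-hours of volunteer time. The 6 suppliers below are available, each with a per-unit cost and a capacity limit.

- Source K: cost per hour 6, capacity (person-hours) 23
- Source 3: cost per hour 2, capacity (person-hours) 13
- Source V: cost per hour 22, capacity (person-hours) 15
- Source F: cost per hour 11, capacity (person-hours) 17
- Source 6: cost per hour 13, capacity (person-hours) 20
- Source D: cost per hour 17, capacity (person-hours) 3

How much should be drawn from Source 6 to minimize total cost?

11

Cheapest first:
Source 3 at 2: take all 13 person-hours → 51 still needed.
Source K at 6: take all 23 person-hours → 28 still needed.
Take 17 from Source F at 11 → need 11 more.
Source 6 (13): take the remaining 11 → done.
Source D, Source V: unused.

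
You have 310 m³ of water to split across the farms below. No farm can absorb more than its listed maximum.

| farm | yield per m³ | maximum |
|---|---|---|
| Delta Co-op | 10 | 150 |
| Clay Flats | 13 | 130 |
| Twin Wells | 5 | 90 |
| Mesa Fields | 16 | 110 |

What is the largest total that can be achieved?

4150

Rank by yield per m³: Mesa Fields 16 > Clay Flats 13 > Delta Co-op 10 > Twin Wells 5.
Mesa Fields: +110 to 110 (cap) — 200 left.
Clay Flats takes 130 to reach its cap of 130 — 70 left.
Only 70 left; Delta Co-op takes them to reach 70.
Total = 10×70 + 13×130 + 16×110 = 4150.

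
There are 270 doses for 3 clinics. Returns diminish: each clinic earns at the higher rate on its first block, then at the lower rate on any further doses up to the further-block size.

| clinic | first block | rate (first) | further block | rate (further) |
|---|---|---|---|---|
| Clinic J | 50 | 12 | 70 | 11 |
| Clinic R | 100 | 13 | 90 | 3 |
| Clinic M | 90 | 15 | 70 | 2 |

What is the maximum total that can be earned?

3580

Treat each block as its own option and order by rate: Clinic M/tier1 15 > Clinic R/tier1 13 > Clinic J/tier1 12 > Clinic J/tier2 11 > Clinic R/tier2 3 > Clinic M/tier2 2.
Clinic M/tier1 (15): +90 ; 180 left.
Clinic R tier1 at 13: fill all 100 ; 80 left.
Clinic J tier1 at 12: fill all 50 ; 30 left.
Clinic J tier2 at 11: only 30 left, fill 30.
Total = 15×90 + 13×100 + 12×50 + 11×30 = 3580.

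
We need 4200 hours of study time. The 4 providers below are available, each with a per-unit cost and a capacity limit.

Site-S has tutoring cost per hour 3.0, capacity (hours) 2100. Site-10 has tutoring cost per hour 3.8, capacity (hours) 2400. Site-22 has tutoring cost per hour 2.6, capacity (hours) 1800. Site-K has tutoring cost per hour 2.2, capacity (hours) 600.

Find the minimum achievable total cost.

Use providers in increasing cost order.
Site-K at 2.2: take all 600 hours ; 3600 still needed.
Site-22 (2.6): use full 1800 ; 1800 hours to go.
Site-S at 3.0: take 1800 of its 2100 ; requirement met.
Site-10: unused.
Cost = 600×2.2 + 1800×2.6 + 1800×3.0 = 11400.

11400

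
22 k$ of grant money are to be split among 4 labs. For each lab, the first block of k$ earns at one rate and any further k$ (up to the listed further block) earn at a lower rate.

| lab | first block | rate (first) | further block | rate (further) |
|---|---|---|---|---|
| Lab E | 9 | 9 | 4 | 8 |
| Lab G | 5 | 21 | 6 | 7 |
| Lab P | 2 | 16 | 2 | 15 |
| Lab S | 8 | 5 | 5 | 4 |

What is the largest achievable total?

Rank every tier by rate: Lab G/tier1 21 > Lab P/tier1 16 > Lab P/tier2 15 > Lab E/tier1 9 > Lab E/tier2 8 > Lab G/tier2 7 > Lab S/tier1 5 > Lab S/tier2 4.
Fill Lab G tier1 block (5 at 21) → 17 left.
Lab P tier1 at 16: fill all 2 → 15 left.
Lab P tier2 at 15: fill all 2 → 13 left.
Lab E/tier1 (9): +9 → 4 left.
Lab E tier2 at 8: fill all 4 → 0 left.
Total = 21×5 + 16×2 + 15×2 + 9×9 + 8×4 = 280.

280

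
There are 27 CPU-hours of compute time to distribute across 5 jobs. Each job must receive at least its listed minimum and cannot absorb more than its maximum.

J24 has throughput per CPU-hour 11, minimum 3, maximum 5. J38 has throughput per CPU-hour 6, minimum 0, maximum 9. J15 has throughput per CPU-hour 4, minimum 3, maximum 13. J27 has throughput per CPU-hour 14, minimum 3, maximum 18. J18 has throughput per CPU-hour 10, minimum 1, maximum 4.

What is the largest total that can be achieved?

329

Meeting every minimum uses 3+0+3+3+1 = 10 CPU-hours, leaving 17.
Highest throughput per CPU-hour first: J27 14 > J24 11 > J18 10 > J38 6 > J15 4.
J27: +15 to 18 (cap) → 2 left.
J24: +2 to 5 (cap) → 0 left.
Total = 11×5 + 4×3 + 14×18 + 10×1 = 329.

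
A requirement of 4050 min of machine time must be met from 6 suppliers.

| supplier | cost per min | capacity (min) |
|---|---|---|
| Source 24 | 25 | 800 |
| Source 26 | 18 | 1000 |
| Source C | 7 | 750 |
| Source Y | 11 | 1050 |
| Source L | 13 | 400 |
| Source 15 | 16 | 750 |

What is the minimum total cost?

Use suppliers in increasing cost order.
Take 750 from Source C at 7 ; need 3300 more.
Source Y at 11: take all 1050 min ; 2250 still needed.
Take 400 from Source L at 13 ; need 1850 more.
Source 15 at 16: take all 750 min ; 1100 still needed.
Take 1000 from Source 26 at 18 ; need 100 more.
Source 24 (25): take the remaining 100 ; done.
Cost = 750×7 + 1050×11 + 400×13 + 750×16 + 1000×18 + 100×25 = 54500.

54500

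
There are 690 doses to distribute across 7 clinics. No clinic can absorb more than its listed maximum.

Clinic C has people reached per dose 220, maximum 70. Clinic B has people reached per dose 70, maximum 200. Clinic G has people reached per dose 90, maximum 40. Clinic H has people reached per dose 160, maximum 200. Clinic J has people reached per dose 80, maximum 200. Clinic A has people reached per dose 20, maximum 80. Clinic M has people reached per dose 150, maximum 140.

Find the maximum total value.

90800

Order the clinics by people reached per dose: Clinic C 220 > Clinic H 160 > Clinic M 150 > Clinic G 90 > Clinic J 80 > Clinic B 70 > Clinic A 20.
Give Clinic C 70 to hit its cap of 70 ; 620 left.
Clinic H takes 200 to reach its cap of 200 ; 420 left.
Clinic M: +140 to 140 (cap) ; 280 left.
Clinic G takes 40 to reach its cap of 40 ; 240 left.
Give Clinic J 200 to hit its cap of 200 ; 40 left.
Clinic B: +40 (room for 200) → 40. Pool exhausted.
Total = 220×70 + 70×40 + 90×40 + 160×200 + 80×200 + 150×140 = 90800.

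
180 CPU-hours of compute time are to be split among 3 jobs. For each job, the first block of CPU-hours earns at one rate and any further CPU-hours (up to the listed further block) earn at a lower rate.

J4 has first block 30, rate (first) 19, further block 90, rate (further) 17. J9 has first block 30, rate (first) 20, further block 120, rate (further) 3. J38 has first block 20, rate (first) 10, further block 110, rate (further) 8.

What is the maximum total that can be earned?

2980

Order all 6 blocks by rate: J9/first 20 > J4/first 19 > J4/second 17 > J38/first 10 > J38/second 8 > J9/second 3.
J9 first at 20: fill all 30 ; 150 left.
Fill J4 first block (30 at 19) ; 120 left.
J4/second (17): +90 ; 30 left.
J38/first (10): +20 ; 10 left.
J38 second at 8: only 10 left, fill 10.
Total = 20×30 + 19×30 + 17×90 + 10×20 + 8×10 = 2980.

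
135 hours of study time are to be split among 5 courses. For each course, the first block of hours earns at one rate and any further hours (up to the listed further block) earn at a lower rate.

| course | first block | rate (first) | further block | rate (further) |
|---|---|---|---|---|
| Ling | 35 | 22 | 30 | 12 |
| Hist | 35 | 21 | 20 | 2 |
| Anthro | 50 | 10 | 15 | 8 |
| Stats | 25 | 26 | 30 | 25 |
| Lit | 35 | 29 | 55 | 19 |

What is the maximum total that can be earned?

Order all 10 blocks by rate: Lit/tier1 29 > Stats/tier1 26 > Stats/tier2 25 > Ling/tier1 22 > Hist/tier1 21 > Lit/tier2 19 > Ling/tier2 12 > Anthro/tier1 10 > Anthro/tier2 8 > Hist/tier2 2.
Lit/tier1 (29): +35 ; 100 left.
Stats/tier1 (26): +25 ; 75 left.
Stats tier2 at 25: fill all 30 ; 45 left.
Ling/tier1 (22): +35 ; 10 left.
Hist/tier1: +10 of 35 at 21; pool empty.
Total = 29×35 + 26×25 + 25×30 + 22×35 + 21×10 = 3395.

3395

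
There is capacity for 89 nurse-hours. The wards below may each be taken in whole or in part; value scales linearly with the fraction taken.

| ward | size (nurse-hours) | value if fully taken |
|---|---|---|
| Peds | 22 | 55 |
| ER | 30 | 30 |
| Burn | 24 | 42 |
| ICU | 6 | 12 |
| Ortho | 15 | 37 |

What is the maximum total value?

168

Sort by value density: Peds 55/22≈2.5, Ortho 37/15≈2.47, ICU 12/6≈2, Burn 42/24≈1.75, ER 30/30≈1.
All 22 nurse-hours of Peds fit (value 55) ; 67 remain.
Take all of Ortho (15 nurse-hours, value 37) ; 52 nurse-hours left.
Take all of ICU (6 nurse-hours, value 12) ; 46 nurse-hours left.
Take all of Burn (24 nurse-hours, value 42) ; 22 nurse-hours left.
Only 22 nurse-hours remain; take 22/30 of ER for value 30×22/30 = 22.
Total value = 168.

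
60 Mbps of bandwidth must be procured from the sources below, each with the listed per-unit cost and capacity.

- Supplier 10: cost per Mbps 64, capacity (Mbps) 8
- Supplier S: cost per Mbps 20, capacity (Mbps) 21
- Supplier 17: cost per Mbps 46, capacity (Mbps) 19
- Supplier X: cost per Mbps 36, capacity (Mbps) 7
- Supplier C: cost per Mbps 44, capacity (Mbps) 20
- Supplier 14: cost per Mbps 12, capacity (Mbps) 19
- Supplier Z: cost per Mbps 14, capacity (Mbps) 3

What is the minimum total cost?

1382

Fill from the cheapest source first.
Supplier 14 (12): use full 19 ; 41 Mbps to go.
Take 3 from Supplier Z at 14 ; need 38 more.
Supplier S (20): use full 21 ; 17 Mbps to go.
Supplier X at 36: take all 7 Mbps ; 10 still needed.
Take 10 from Supplier C at 44 to finish.
Supplier 17, Supplier 10: unused.
Cost = 19×12 + 3×14 + 21×20 + 7×36 + 10×44 = 1382.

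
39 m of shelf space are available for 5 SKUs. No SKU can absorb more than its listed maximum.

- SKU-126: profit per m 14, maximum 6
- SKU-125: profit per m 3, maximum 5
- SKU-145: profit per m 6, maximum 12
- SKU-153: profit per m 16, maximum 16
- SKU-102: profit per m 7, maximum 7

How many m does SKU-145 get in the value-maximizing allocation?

Highest profit per m first: SKU-153 16 > SKU-126 14 > SKU-102 7 > SKU-145 6 > SKU-125 3.
SKU-153 takes 16 to reach its cap of 16 → 23 left.
SKU-126: +6 to 6 (cap) → 17 left.
SKU-102: +7 to 7 (cap) → 10 left.
SKU-145 has room for 12 but only 10 remain, so it gets 10.

10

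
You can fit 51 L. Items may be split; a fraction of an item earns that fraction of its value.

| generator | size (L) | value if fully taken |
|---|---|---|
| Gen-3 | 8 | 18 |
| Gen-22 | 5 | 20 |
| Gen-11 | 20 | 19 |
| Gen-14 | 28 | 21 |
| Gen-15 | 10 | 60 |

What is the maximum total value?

123

Sort by value density: Gen-15 60/10≈6, Gen-22 20/5≈4, Gen-3 18/8≈2.25, Gen-11 19/20≈0.95, Gen-14 21/28≈0.75.
All 10 L of Gen-15 fit (value 60) — 41 remain.
Gen-22: take in full, 5 L for value 20 — 36 left.
All 8 L of Gen-3 fit (value 18) — 28 remain.
All 20 L of Gen-11 fit (value 19) — 8 remain.
8 L left: a 8/28 share of Gen-14 gives 21×8/28 = 6.
Total value = 123.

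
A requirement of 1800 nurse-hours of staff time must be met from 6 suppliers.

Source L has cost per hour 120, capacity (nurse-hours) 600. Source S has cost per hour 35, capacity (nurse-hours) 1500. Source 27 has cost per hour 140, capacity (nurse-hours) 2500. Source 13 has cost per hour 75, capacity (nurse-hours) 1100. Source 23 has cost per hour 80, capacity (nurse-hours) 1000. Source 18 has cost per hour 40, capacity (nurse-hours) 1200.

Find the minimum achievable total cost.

64500

Use suppliers in increasing cost order.
Take 1500 from Source S at 35 ; need 300 more.
Take 300 from Source 18 at 40 to finish.
Source 13, Source 23, Source L, Source 27: unused.
Cost = 1500×35 + 300×40 = 64500.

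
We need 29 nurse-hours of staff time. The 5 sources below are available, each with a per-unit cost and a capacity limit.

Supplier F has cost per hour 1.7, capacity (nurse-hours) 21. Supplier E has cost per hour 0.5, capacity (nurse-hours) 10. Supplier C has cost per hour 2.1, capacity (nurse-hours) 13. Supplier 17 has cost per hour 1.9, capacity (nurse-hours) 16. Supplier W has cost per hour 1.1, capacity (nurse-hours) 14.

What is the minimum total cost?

Fill from the cheapest source first.
Supplier E (0.5): use full 10 → 19 nurse-hours to go.
Supplier W at 1.1: take all 14 nurse-hours → 5 still needed.
Supplier F at 1.7: take 5 of its 21 → requirement met.
Supplier 17, Supplier C: unused.
Cost = 10×0.5 + 14×1.1 + 5×1.7 = 28.9.

28.9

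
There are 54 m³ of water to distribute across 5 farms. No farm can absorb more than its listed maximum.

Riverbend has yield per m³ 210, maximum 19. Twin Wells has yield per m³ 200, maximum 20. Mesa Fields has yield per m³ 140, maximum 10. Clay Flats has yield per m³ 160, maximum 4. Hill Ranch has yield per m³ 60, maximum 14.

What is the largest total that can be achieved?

Rank by yield per m³: Riverbend 210 > Twin Wells 200 > Clay Flats 160 > Mesa Fields 140 > Hill Ranch 60.
Riverbend: +19 to 19 (cap) ; 35 left.
Twin Wells takes 20 to reach its cap of 20 ; 15 left.
Give Clay Flats 4 to hit its cap of 4 ; 11 left.
Give Mesa Fields 10 to hit its cap of 10 ; 1 left.
Hill Ranch has room for 14 but only 1 remain, so it gets 1.
Total = 210×19 + 200×20 + 140×10 + 160×4 + 60×1 = 10090.

10090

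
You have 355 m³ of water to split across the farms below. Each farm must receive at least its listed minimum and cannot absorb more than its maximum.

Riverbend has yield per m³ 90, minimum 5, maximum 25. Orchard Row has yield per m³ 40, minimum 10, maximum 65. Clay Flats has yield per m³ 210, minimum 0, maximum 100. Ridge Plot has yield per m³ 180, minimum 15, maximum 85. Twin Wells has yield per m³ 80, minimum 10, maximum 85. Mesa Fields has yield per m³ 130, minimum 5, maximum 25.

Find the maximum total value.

Meeting every minimum uses 5+10+0+15+10+5 = 45 m³, leaving 310.
Highest yield per m³ first: Clay Flats 210 > Ridge Plot 180 > Mesa Fields 130 > Riverbend 90 > Twin Wells 80 > Orchard Row 40.
Clay Flats: +100 to 100 (cap) — 210 left.
Ridge Plot takes 70 more to reach its cap of 85 — 140 left.
Mesa Fields: +20 to 25 (cap) — 120 left.
Riverbend: +20 to 25 (cap) — 100 left.
Twin Wells: +75 to 85 (cap) — 25 left.
Orchard Row: +25 (room for 55) → 35. Pool exhausted.
Total = 90×25 + 40×35 + 210×100 + 180×85 + 80×85 + 130×25 = 50000.

50000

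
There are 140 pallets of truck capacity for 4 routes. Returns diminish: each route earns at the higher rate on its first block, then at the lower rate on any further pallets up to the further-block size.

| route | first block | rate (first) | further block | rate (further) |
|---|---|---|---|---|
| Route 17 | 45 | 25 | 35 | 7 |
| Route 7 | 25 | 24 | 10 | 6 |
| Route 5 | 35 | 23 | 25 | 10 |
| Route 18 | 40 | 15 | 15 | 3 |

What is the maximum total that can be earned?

3055

Order all 8 blocks by rate: Route 17/T1 25 > Route 7/T1 24 > Route 5/T1 23 > Route 18/T1 15 > Route 5/T2 10 > Route 17/T2 7 > Route 7/T2 6 > Route 18/T2 3.
Fill Route 17 T1 block (45 at 25) → 95 left.
Fill Route 7 T1 block (25 at 24) → 70 left.
Fill Route 5 T1 block (35 at 23) → 35 left.
Route 18 T1 at 15: only 35 left, fill 35.
Total = 25×45 + 24×25 + 23×35 + 15×35 = 3055.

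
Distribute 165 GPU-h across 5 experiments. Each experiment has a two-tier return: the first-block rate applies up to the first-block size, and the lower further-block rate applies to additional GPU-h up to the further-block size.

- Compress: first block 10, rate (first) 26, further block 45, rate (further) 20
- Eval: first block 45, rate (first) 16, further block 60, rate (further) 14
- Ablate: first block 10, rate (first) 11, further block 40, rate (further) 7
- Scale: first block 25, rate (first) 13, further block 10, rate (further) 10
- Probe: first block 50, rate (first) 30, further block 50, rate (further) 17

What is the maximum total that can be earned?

3670

Order all 10 blocks by rate: Probe/T1 30 > Compress/T1 26 > Compress/T2 20 > Probe/T2 17 > Eval/T1 16 > Eval/T2 14 > Scale/T1 13 > Ablate/T1 11 > Scale/T2 10 > Ablate/T2 7.
Probe T1 at 30: fill all 50 ; 115 left.
Fill Compress T1 block (10 at 26) ; 105 left.
Compress/T2 (20): +45 ; 60 left.
Probe T2 at 17: fill all 50 ; 10 left.
Eval T1 at 16: only 10 left, fill 10.
Total = 30×50 + 26×10 + 20×45 + 17×50 + 16×10 = 3670.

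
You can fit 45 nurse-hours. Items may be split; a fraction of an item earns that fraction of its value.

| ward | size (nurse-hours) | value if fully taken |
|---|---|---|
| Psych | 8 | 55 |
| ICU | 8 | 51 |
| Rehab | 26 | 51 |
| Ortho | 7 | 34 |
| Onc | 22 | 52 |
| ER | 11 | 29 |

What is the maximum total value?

195

Sort by value density: Psych 55/8≈6.88, ICU 51/8≈6.38, Ortho 34/7≈4.86, ER 29/11≈2.64, Onc 52/22≈2.36, Rehab 51/26≈1.96.
All 8 nurse-hours of Psych fit (value 55) — 37 remain.
Take all of ICU (8 nurse-hours, value 51) — 29 nurse-hours left.
Ortho: take in full, 7 nurse-hours for value 34 — 22 left.
ER: take in full, 11 nurse-hours for value 29 — 11 left.
Only 11 nurse-hours remain; take 11/22 of Onc for value 52×11/22 = 26.
Total value = 195.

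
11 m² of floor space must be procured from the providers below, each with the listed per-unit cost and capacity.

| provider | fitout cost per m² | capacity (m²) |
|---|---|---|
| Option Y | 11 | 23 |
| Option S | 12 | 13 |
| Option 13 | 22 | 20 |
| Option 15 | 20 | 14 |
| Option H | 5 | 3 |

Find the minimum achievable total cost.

103

Use providers in increasing cost order.
Take 3 from Option H at 5 — need 8 more.
Option Y at 11: take 8 of its 23 — requirement met.
Option S, Option 15, Option 13: unused.
Cost = 3×5 + 8×11 = 103.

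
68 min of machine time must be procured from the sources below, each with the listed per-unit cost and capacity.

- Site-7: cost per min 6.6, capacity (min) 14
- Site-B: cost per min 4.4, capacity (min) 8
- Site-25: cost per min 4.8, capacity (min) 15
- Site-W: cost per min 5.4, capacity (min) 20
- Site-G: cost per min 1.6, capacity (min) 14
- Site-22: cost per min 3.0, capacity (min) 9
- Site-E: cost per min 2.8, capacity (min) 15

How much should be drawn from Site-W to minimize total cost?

7

Cheapest first:
Take 14 from Site-G at 1.6 ; need 54 more.
Take 15 from Site-E at 2.8 ; need 39 more.
Take 9 from Site-22 at 3.0 ; need 30 more.
Take 8 from Site-B at 4.4 ; need 22 more.
Site-25 (4.8): use full 15 ; 7 min to go.
Site-W at 5.4: take 7 of its 20 ; requirement met.
Site-7: unused.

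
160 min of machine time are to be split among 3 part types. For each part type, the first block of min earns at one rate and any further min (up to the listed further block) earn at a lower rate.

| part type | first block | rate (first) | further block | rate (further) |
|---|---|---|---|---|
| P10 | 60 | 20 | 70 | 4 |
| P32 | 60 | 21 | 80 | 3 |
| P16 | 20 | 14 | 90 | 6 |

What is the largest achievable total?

2860

Treat each block as its own option and order by rate: P32/first 21 > P10/first 20 > P16/first 14 > P16/second 6 > P10/second 4 > P32/second 3.
P32 first at 21: fill all 60 ; 100 left.
P10 first at 20: fill all 60 ; 40 left.
P16/first (14): +20 ; 20 left.
20 remain; put them into P16 second at 6.
Total = 21×60 + 20×60 + 14×20 + 6×20 = 2860.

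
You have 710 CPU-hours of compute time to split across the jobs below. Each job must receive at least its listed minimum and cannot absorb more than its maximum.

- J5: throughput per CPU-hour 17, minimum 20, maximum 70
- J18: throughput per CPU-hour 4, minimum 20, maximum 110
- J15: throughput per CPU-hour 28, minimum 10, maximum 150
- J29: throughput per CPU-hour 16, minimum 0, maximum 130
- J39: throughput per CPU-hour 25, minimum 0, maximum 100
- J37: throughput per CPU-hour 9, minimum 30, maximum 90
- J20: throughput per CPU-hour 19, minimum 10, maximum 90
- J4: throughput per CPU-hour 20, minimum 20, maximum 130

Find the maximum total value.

14470

Meeting every minimum uses 20+20+10+0+0+30+10+20 = 110 CPU-hours, leaving 600.
Order the jobs by throughput per CPU-hour: J15 28 > J39 25 > J4 20 > J20 19 > J5 17 > J29 16 > J37 9 > J18 4.
Give J15 140 more to hit its cap of 150 → 460 left.
J39: +100 to 100 (cap) → 360 left.
J4: +110 to 130 (cap) → 250 left.
J20 takes 80 more to reach its cap of 90 → 170 left.
J5 takes 50 more to reach its cap of 70 → 120 left.
Only 120 left; J29 takes them to reach 120.
Total = 17×70 + 4×20 + 28×150 + 16×120 + 25×100 + 9×30 + 19×90 + 20×130 = 14470.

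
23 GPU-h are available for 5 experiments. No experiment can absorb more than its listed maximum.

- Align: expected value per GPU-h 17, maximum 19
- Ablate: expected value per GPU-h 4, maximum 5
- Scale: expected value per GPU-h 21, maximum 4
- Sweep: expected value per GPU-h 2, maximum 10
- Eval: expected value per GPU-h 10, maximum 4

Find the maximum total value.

407

Highest expected value per GPU-h first: Scale 21 > Align 17 > Eval 10 > Ablate 4 > Sweep 2.
Scale: +4 to 4 (cap) ; 19 left.
Give Align 19 to hit its cap of 19 ; 0 left.
Total = 17×19 + 21×4 = 407.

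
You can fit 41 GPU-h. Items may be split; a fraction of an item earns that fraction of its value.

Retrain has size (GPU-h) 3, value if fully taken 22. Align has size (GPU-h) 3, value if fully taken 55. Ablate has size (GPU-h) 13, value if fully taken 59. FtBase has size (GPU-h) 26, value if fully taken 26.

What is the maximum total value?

Best value per unit of size first: Align 55/3≈18.3, Retrain 22/3≈7.33, Ablate 59/13≈4.54, FtBase 26/26≈1.
Align: take in full, 3 GPU-h for value 55 → 38 left.
All 3 GPU-h of Retrain fit (value 22) → 35 remain.
Ablate: take in full, 13 GPU-h for value 59 → 22 left.
Fill the last 22 GPU-h with part of FtBase: 22/26 of it earns 22.
Total value = 158.

158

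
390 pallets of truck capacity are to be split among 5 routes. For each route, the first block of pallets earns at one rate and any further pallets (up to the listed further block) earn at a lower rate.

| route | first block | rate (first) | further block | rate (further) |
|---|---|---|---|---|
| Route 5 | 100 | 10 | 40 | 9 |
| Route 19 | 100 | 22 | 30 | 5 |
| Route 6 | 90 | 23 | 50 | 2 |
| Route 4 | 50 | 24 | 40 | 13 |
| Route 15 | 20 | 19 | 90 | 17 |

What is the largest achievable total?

Rank every tier by rate: Route 4/tier1 24 > Route 6/tier1 23 > Route 19/tier1 22 > Route 15/tier1 19 > Route 15/tier2 17 > Route 4/tier2 13 > Route 5/tier1 10 > Route 5/tier2 9 > Route 19/tier2 5 > Route 6/tier2 2.
Route 4/tier1 (24): +50 → 340 left.
Fill Route 6 tier1 block (90 at 23) → 250 left.
Route 19 tier1 at 22: fill all 100 → 150 left.
Fill Route 15 tier1 block (20 at 19) → 130 left.
Route 15/tier2 (17): +90 → 40 left.
Route 4/tier2 (13): +40 → 0 left.
Total = 24×50 + 23×90 + 22×100 + 19×20 + 17×90 + 13×40 = 7900.

7900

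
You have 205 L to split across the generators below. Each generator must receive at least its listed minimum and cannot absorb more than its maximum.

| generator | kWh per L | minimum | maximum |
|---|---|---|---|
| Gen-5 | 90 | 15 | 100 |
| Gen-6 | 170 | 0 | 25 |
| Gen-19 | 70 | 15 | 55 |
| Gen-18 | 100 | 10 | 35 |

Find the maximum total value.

19900

Meeting every minimum uses 15+0+15+10 = 40 L, leaving 165.
Rank by kWh per L: Gen-6 170 > Gen-18 100 > Gen-5 90 > Gen-19 70.
Give Gen-6 25 more to hit its cap of 25 — 140 left.
Gen-18 takes 25 more to reach its cap of 35 — 115 left.
Gen-5 takes 85 more to reach its cap of 100 — 30 left.
Gen-19: +30 (room for 40) → 45. Pool exhausted.
Total = 90×100 + 170×25 + 70×45 + 100×35 = 19900.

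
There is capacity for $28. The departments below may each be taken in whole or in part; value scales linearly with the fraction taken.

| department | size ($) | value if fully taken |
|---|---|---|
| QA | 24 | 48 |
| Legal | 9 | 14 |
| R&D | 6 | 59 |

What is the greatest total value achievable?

103

Best value per unit of size first: R&D 59/6≈9.83, QA 48/24≈2, Legal 14/9≈1.56.
R&D: take in full, 6 $ for value 59 — 22 left.
Fill the last 22 $ with part of QA: 22/24 of it earns 44.
Total value = 103.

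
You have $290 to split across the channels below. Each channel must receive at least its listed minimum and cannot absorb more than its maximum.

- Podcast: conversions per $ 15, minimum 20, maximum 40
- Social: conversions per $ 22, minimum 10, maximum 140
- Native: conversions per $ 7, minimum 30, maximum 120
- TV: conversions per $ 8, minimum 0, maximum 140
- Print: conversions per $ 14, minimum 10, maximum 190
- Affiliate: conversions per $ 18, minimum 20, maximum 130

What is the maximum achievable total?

5350

Meeting every minimum uses 20+10+30+0+10+20 = 90 $, leaving 200.
Rank by conversions per $: Social 22 > Affiliate 18 > Podcast 15 > Print 14 > TV 8 > Native 7.
Social takes 130 more to reach its cap of 140 → 70 left.
Only 70 left; Affiliate takes them to reach 90.
Total = 15×20 + 22×140 + 7×30 + 14×10 + 18×90 = 5350.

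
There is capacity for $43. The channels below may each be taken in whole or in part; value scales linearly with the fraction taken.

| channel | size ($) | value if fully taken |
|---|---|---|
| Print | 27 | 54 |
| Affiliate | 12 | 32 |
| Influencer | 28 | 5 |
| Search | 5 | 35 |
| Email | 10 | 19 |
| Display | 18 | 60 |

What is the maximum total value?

Sort by value density: Search 35/5≈7, Display 60/18≈3.33, Affiliate 32/12≈2.67, Print 54/27≈2, Email 19/10≈1.9, Influencer 5/28≈0.179.
Take all of Search (5 $, value 35) — 38 $ left.
All 18 $ of Display fit (value 60) — 20 remain.
Take all of Affiliate (12 $, value 32) — 8 $ left.
8 $ left: a 8/27 share of Print gives 54×8/27 = 16.
Total value = 143.

143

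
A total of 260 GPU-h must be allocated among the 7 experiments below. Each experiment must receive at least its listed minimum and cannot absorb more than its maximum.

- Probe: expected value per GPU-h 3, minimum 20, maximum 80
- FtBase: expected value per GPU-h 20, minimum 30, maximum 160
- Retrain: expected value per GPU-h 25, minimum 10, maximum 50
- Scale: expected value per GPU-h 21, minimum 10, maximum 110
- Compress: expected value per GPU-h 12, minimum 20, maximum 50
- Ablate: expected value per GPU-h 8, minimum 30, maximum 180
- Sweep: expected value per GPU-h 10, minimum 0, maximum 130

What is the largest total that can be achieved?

Meeting every minimum uses 20+30+10+10+20+30+0 = 120 GPU-h, leaving 140.
Rank by expected value per GPU-h: Retrain 25 > Scale 21 > FtBase 20 > Compress 12 > Sweep 10 > Ablate 8 > Probe 3.
Give Retrain 40 more to hit its cap of 50 — 100 left.
Give Scale 100 more to hit its cap of 110 — 0 left.
Total = 3×20 + 20×30 + 25×50 + 21×110 + 12×20 + 8×30 = 4700.

4700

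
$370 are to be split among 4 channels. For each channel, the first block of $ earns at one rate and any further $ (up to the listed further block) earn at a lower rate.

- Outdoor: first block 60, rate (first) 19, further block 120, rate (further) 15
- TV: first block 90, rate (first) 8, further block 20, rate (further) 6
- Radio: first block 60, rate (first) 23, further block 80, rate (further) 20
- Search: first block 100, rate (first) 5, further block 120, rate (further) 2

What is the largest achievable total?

6320

Order all 8 blocks by rate: Radio/first 23 > Radio/second 20 > Outdoor/first 19 > Outdoor/second 15 > TV/first 8 > TV/second 6 > Search/first 5 > Search/second 2.
Radio/first (23): +60 — 310 left.
Fill Radio second block (80 at 20) — 230 left.
Outdoor first at 19: fill all 60 — 170 left.
Outdoor second at 15: fill all 120 — 50 left.
TV/first: +50 of 90 at 8; pool empty.
Total = 23×60 + 20×80 + 19×60 + 15×120 + 8×50 = 6320.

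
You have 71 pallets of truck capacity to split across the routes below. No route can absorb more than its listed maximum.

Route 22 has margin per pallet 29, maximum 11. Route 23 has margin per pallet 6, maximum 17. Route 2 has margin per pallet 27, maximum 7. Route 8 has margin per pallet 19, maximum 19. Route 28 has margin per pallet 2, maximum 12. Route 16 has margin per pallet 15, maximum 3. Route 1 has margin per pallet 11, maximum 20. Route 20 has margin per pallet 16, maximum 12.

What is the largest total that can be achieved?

Rank by margin per pallet: Route 22 29 > Route 2 27 > Route 8 19 > Route 20 16 > Route 16 15 > Route 1 11 > Route 23 6 > Route 28 2.
Give Route 22 11 to hit its cap of 11 → 60 left.
Route 2 takes 7 to reach its cap of 7 → 53 left.
Route 8: +19 to 19 (cap) → 34 left.
Give Route 20 12 to hit its cap of 12 → 22 left.
Give Route 16 3 to hit its cap of 3 → 19 left.
Only 19 left; Route 1 takes them to reach 19.
Total = 29×11 + 27×7 + 19×19 + 15×3 + 11×19 + 16×12 = 1315.

1315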